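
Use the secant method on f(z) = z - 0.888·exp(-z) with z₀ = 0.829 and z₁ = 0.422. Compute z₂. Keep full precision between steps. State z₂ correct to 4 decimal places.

f(z_0) = 0.441401, f(z_1) = -0.160292
z_2 = 0.422000 - (-0.160292)·(0.422000 - 0.829000)/(-0.160292 - (0.441401)) = 0.530425; f(z_2) = 0.007967

0.5304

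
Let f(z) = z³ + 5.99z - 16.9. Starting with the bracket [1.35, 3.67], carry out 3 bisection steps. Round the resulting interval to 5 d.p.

[1.64000, 1.93000]

f(1.350000) = -6.353125, f(3.670000) = 54.514163 (opposite signs)
step 1: m = 2.510000, f(m) = 13.948151 > 0 → root in [1.350000, 2.510000]
step 2: m = 1.930000, f(m) = 1.849757 > 0 → root in [1.350000, 1.930000]
step 3: m = 1.640000, f(m) = -2.665456 < 0 → root in [1.640000, 1.930000]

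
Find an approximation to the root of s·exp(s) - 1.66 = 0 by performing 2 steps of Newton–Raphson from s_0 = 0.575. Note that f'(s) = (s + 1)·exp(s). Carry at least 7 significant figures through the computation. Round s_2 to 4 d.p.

s_0 = 0.575000: f = -0.638150, f' = 2.798981 → s_1 = 0.575000 - (-0.638150)/(2.798981) = 0.802994
s_1 = 0.802994: f = 0.132453, f' = 4.024667 → s_2 = 0.802994 - (0.132453)/(4.024667) = 0.770083

0.7701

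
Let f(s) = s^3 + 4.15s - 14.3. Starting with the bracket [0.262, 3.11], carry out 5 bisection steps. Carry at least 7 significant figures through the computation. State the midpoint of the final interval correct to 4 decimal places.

f(0.262000) = -13.194715, f(3.110000) = 28.686731 (opposite signs)
step 1: m = 1.686000, f(m) = -2.510483 < 0 → root in [1.686000, 3.110000]
step 2: m = 2.398000, f(m) = 9.441169 > 0 → root in [1.686000, 2.398000]
step 3: m = 2.042000, f(m) = 2.688958 > 0 → root in [1.686000, 2.042000]
step 4: m = 1.864000, f(m) = -0.087939 < 0 → root in [1.864000, 2.042000]
step 5: m = 1.953000, f(m) = 1.254100 > 0 → root in [1.864000, 1.953000]
Midpoint of [1.864000, 1.953000] = 1.908500

1.9085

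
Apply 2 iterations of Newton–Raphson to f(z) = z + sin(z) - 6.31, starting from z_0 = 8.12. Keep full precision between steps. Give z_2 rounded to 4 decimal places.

f'(z) = 1 + cos(z)
z_0 = 8.120000: f = 2.774825, f' = 0.737108 → z_1 = 8.120000 - (2.774825)/(0.737108) = 4.355524
z_1 = 4.355524: f = -2.891472, f' = 0.650662 → z_2 = 4.355524 - (-2.891472)/(0.650662) = 8.799418

8.7994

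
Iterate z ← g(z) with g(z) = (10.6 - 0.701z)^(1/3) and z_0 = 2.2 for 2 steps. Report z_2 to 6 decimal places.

2.090718

z_1 = g(2.200000) = 2.084527
z_2 = g(2.084527) = 2.090718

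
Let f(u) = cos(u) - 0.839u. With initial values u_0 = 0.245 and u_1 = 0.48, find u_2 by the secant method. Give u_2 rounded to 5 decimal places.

0.88600

Secant update: u_(k+1) = u_k − f(u_k)·(u_k − u_(k-1))/(f(u_k) − f(u_(k-1))).
f(u_0) = 0.764582, f(u_1) = 0.484275
u_2 = 0.480000 - (0.484275)·(0.480000 - 0.245000)/(0.484275 - (0.764582)) = 0.885999; f(u_2) = -0.110838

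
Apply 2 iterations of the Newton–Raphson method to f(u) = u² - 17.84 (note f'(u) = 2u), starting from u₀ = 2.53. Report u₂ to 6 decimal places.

4.257290

u_0 = 2.530000: f = -11.439100, f' = 5.060000 → u_1 = 2.530000 - (-11.439100)/(5.060000) = 4.790692
u_1 = 4.790692: f = 5.110727, f' = 9.581383 → u_2 = 4.790692 - (5.110727)/(9.581383) = 4.257290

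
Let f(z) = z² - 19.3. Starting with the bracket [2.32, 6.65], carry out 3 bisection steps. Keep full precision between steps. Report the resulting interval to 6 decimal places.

[3.943750, 4.485000]

f(2.320000) = -13.917600, f(6.650000) = 24.922500 (opposite signs)
step 1: m = 4.485000, f(m) = 0.815225 > 0 → root in [2.320000, 4.485000]
step 2: m = 3.402500, f(m) = -7.722994 < 0 → root in [3.402500, 4.485000]
step 3: m = 3.943750, f(m) = -3.746836 < 0 → root in [3.943750, 4.485000]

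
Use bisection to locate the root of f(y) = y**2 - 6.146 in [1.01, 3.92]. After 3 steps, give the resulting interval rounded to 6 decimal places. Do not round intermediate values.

f(1.010000) = -5.125900, f(3.920000) = 9.220400 (opposite signs)
step 1: m = 2.465000, f(m) = -0.069775 < 0 → root in [2.465000, 3.920000]
step 2: m = 3.192500, f(m) = 4.046056 > 0 → root in [2.465000, 3.192500]
step 3: m = 2.828750, f(m) = 1.855827 > 0 → root in [2.465000, 2.828750]

[2.465000, 2.828750]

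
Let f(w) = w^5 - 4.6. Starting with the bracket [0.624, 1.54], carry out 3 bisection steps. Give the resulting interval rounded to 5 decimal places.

[1.31100, 1.42550]

f(0.624000) = -4.505393, f(1.540000) = 4.061709 (opposite signs)
step 1: m = 1.082000, f(m) = -3.117017 < 0 → root in [1.082000, 1.540000]
step 2: m = 1.311000, f(m) = -0.727304 < 0 → root in [1.311000, 1.540000]
step 3: m = 1.425500, f(m) = 1.286215 > 0 → root in [1.311000, 1.425500]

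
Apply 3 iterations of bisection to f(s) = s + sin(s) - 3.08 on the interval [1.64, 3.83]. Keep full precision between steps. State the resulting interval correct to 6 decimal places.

[2.187500, 2.461250]

f(1.640000) = -0.442394, f(3.830000) = 0.114692 (opposite signs)
step 1: m = 2.735000, f(m) = 0.050482 > 0 → root in [1.640000, 2.735000]
step 2: m = 2.187500, f(m) = -0.076711 < 0 → root in [2.187500, 2.735000]
step 3: m = 2.461250, f(m) = 0.010309 > 0 → root in [2.187500, 2.461250]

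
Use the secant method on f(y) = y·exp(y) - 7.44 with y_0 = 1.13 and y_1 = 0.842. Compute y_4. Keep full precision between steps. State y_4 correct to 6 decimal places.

Secant update: y_(k+1) = y_k − f(y_k)·(y_k − y_(k-1))/(f(y_k) − f(y_(k-1))).
f(y_0) = -3.941908, f(y_1) = -5.485714
y_2 = 0.842000 - (-5.485714)·(0.842000 - 1.130000)/(-5.485714 - (-3.941908)) = 1.865371; f(y_2) = 4.607175
y_3 = 1.865371 - (4.607175)·(1.865371 - 0.842000)/(4.607175 - (-5.485714)) = 1.398225; f(y_3) = -1.779973
y_4 = 1.398225 - (-1.779973)·(1.398225 - 1.865371)/(-1.779973 - (4.607175)) = 1.528409; f(y_4) = -0.392754

1.528409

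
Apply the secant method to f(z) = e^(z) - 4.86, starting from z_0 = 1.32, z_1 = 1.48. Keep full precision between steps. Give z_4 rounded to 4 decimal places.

f(z_0) = -1.116579, f(z_1) = -0.467054
z_2 = 1.480000 - (-0.467054)·(1.480000 - 1.320000)/(-0.467054 - (-1.116579)) = 1.595051; f(z_2) = 0.068582
z_3 = 1.595051 - (0.068582)·(1.595051 - 1.480000)/(0.068582 - (-0.467054)) = 1.580320; f(z_3) = -0.003489
z_4 = 1.580320 - (-0.003489)·(1.580320 - 1.595051)/(-0.003489 - (0.068582)) = 1.581033; f(z_4) = -0.000024

1.5810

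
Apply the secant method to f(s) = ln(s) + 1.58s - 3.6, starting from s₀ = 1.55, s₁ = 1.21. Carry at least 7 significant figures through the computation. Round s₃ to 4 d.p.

1.8781

Secant update: s_(k+1) = s_k − f(s_k)·(s_k − s_(k-1))/(f(s_k) − f(s_(k-1))).
f(s_0) = -0.712745, f(s_1) = -1.497580
s_2 = 1.210000 - (-1.497580)·(1.210000 - 1.550000)/(-1.497580 - (-0.712745)) = 1.858770; f(s_2) = -0.043229
s_3 = 1.858770 - (-0.043229)·(1.858770 - 1.210000)/(-0.043229 - (-1.497580)) = 1.878054; f(s_3) = -0.002439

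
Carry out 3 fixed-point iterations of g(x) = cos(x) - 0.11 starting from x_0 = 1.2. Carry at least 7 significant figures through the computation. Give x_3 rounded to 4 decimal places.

x_1 = g(1.200000) = 0.252358
x_2 = g(0.252358) = 0.858326
x_3 = g(0.858326) = 0.543705

0.5437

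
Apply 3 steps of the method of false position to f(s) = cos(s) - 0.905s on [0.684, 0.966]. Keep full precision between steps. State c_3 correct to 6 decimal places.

f(0.684000) = 0.156031, f(0.966000) = -0.305635
step 1: c = 0.779309, f(c) = 0.006125 > 0 → new bracket [0.779309, 0.966000]
step 2: c = 0.782977, f(c) = 0.000223 > 0 → new bracket [0.782977, 0.966000]
step 3: c = 0.783110, f(c) = 0.000008 > 0 → new bracket [0.783110, 0.966000]

0.783110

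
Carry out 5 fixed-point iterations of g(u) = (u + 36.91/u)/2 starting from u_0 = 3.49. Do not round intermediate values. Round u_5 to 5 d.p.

6.07536

u_1 = g(3.490000) = 7.032966
u_2 = g(7.032966) = 6.140554
u_3 = g(6.140554) = 6.075706
u_4 = g(6.075706) = 6.075360
u_5 = g(6.075360) = 6.075360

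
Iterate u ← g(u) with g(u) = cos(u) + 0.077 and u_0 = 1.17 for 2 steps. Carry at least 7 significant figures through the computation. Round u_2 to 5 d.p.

0.96985

u_1 = g(1.170000) = 0.467152
u_2 = g(0.467152) = 0.969855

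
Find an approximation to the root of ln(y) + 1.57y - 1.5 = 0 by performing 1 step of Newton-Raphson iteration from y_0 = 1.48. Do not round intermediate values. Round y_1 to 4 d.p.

0.9387

f'(y) = 1/y + 1.57
y_0 = 1.480000: f = 1.215642, f' = 2.245676 → y_1 = 1.480000 - (1.215642)/(2.245676) = 0.938674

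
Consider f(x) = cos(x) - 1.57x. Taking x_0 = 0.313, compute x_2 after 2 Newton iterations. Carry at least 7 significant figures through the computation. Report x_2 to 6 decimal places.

0.544785

f'(x) = -sin(x) - 1.57
x_0 = 0.313000: f = 0.460004, f' = -1.877914 → x_1 = 0.313000 - (0.460004)/(-1.877914) = 0.557955
x_1 = 0.557955: f = -0.027649, f' = -2.099452 → x_2 = 0.557955 - (-0.027649)/(-2.099452) = 0.544785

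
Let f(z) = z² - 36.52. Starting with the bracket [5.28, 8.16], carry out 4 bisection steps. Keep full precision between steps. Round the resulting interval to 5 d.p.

f(5.280000) = -8.641600, f(8.160000) = 30.065600 (opposite signs)
step 1: m = 6.720000, f(m) = 8.638400 > 0 → root in [5.280000, 6.720000]
step 2: m = 6.000000, f(m) = -0.520000 < 0 → root in [6.000000, 6.720000]
step 3: m = 6.360000, f(m) = 3.929600 > 0 → root in [6.000000, 6.360000]
step 4: m = 6.180000, f(m) = 1.672400 > 0 → root in [6.000000, 6.180000]

[6.00000, 6.18000]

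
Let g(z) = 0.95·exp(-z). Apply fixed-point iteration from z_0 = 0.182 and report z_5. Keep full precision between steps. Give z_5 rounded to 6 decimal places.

z_1 = g(0.182000) = 0.791921
z_2 = g(0.791921) = 0.430325
z_3 = g(0.430325) = 0.617783
z_4 = g(0.617783) = 0.512182
z_5 = g(0.512182) = 0.569228

0.569228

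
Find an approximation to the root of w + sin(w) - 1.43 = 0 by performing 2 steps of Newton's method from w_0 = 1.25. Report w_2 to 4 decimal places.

0.7478

Newton update: w ← w − f(w)/f'(w).
f'(w) = 1 + cos(w)
w_0 = 1.250000: f = 0.768985, f' = 1.315322 → w_1 = 1.250000 - (0.768985)/(1.315322) = 0.665364
w_1 = 0.665364: f = -0.147290, f' = 1.786692 → w_2 = 0.665364 - (-0.147290)/(1.786692) = 0.747802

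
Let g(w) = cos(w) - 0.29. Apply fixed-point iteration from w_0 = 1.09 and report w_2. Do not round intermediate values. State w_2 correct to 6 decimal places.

0.695161

w_1 = g(1.090000) = 0.172485
w_2 = g(0.172485) = 0.695161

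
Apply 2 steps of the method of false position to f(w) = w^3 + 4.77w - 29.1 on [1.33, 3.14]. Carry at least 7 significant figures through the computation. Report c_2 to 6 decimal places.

2.523483

f(1.330000) = -20.403263, f(3.140000) = 16.836944
step 1: c = 2.321668, f(c) = -5.511531 < 0 → new bracket [2.321668, 3.140000]
step 2: c = 2.523483, f(c) = -0.993533 < 0 → new bracket [2.523483, 3.140000]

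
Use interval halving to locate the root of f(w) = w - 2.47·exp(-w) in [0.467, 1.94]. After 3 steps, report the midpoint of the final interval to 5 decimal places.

0.92731

f(0.467000) = -1.081394, f(1.940000) = 1.585051 (opposite signs)
step 1: m = 1.203500, f(m) = 0.462150 > 0 → root in [0.467000, 1.203500]
step 2: m = 0.835250, f(m) = -0.236152 < 0 → root in [0.835250, 1.203500]
step 3: m = 1.019375, f(m) = 0.128149 > 0 → root in [0.835250, 1.019375]
Midpoint of [0.835250, 1.019375] = 0.927313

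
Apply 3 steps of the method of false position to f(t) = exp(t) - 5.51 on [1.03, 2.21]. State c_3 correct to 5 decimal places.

False-position update: c = (a·f(b) − b·f(a))/(f(b) − f(a)); replace the endpoint whose sign matches f(c).
f(1.030000) = -2.708934, f(2.210000) = 3.605716
step 1: c = 1.536210, f(c) = -0.863053 < 0 → new bracket [1.536210, 2.210000]
step 2: c = 1.666339, f(c) = -0.217243 < 0 → new bracket [1.666339, 2.210000]
step 3: c = 1.697233, f(c) = -0.051176 < 0 → new bracket [1.697233, 2.210000]

1.69723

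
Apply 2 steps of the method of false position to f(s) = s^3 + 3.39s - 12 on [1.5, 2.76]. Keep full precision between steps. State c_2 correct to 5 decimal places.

1.77236

f(1.500000) = -3.540000, f(2.760000) = 18.380976
step 1: c = 1.703476, f(c) = -1.282014 < 0 → new bracket [1.703476, 2.760000]
step 2: c = 1.772361, f(c) = -0.424244 < 0 → new bracket [1.772361, 2.760000]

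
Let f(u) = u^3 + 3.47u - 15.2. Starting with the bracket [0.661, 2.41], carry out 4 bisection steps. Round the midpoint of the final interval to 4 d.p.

2.0274

f(0.661000) = -12.617525, f(2.410000) = 7.160221 (opposite signs)
step 1: m = 1.535500, f(m) = -6.251474 < 0 → root in [1.535500, 2.410000]
step 2: m = 1.972750, f(m) = -0.677122 < 0 → root in [1.972750, 2.410000]
step 3: m = 2.191375, f(m) = 2.927327 > 0 → root in [1.972750, 2.191375]
step 4: m = 2.082063, f(m) = 1.050465 > 0 → root in [1.972750, 2.082063]
Midpoint of [1.972750, 2.082063] = 2.027406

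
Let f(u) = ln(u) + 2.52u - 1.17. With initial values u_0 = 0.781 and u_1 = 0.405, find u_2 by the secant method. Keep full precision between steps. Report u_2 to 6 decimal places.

f(u_0) = 0.550940, f(u_1) = -1.053268
u_2 = 0.405000 - (-1.053268)·(0.405000 - 0.781000)/(-1.053268 - (0.550940)) = 0.651869; f(u_2) = 0.044797

0.651869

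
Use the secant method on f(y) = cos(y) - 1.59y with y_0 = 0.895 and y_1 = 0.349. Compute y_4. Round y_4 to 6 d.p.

f(y_0) = -0.797531, f(y_1) = 0.384805
y_2 = 0.349000 - (0.384805)·(0.349000 - 0.895000)/(0.384805 - (-0.797531)) = 0.526702; f(y_2) = 0.027013
y_3 = 0.526702 - (0.027013)·(0.526702 - 0.349000)/(0.027013 - (0.384805)) = 0.540119; f(y_3) = -0.001141
y_4 = 0.540119 - (-0.001141)·(0.540119 - 0.526702)/(-0.001141 - (0.027013)) = 0.539575; f(y_4) = 0.000003

0.539575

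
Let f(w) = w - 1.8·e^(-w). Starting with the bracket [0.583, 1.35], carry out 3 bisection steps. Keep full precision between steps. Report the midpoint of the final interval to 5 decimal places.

0.82269

f(0.583000) = -0.421798, f(1.350000) = 0.883368 (opposite signs)
step 1: m = 0.966500, f(m) = 0.281758 > 0 → root in [0.583000, 0.966500]
step 2: m = 0.774750, f(m) = -0.054724 < 0 → root in [0.774750, 0.966500]
step 3: m = 0.870625, f(m) = 0.116983 > 0 → root in [0.774750, 0.870625]
Midpoint of [0.774750, 0.870625] = 0.822688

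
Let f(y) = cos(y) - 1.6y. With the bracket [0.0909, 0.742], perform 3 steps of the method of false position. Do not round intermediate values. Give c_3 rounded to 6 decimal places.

f(0.090900) = 0.850431, f(0.742000) = -0.450081
step 1: c = 0.516667, f(c) = 0.042803 > 0 → new bracket [0.516667, 0.742000]
step 2: c = 0.536235, f(c) = 0.001661 > 0 → new bracket [0.536235, 0.742000]
step 3: c = 0.536992, f(c) = 0.000064 > 0 → new bracket [0.536992, 0.742000]

0.536992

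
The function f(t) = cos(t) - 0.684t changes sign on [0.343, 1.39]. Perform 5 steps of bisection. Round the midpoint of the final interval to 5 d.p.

f(0.343000) = 0.707138, f(1.390000) = -0.770947 (opposite signs)
step 1: m = 0.866500, f(m) = 0.054812 > 0 → root in [0.866500, 1.390000]
step 2: m = 1.128250, f(m) = -0.343481 < 0 → root in [0.866500, 1.128250]
step 3: m = 0.997375, f(m) = -0.139695 < 0 → root in [0.866500, 0.997375]
step 4: m = 0.931937, f(m) = -0.041166 < 0 → root in [0.866500, 0.931937]
step 5: m = 0.899219, f(m) = 0.007156 > 0 → root in [0.899219, 0.931937]
Midpoint of [0.899219, 0.931937] = 0.915578

0.91558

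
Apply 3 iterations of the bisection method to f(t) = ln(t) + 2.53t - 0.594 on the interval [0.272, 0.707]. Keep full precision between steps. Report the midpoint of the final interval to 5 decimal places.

f(0.272000) = -1.207793, f(0.707000) = 0.847985 (opposite signs)
step 1: m = 0.489500, f(m) = -0.069936 < 0 → root in [0.489500, 0.707000]
step 2: m = 0.598250, f(m) = 0.405826 > 0 → root in [0.489500, 0.598250]
step 3: m = 0.543875, f(m) = 0.172968 > 0 → root in [0.489500, 0.543875]
Midpoint of [0.489500, 0.543875] = 0.516687

0.51669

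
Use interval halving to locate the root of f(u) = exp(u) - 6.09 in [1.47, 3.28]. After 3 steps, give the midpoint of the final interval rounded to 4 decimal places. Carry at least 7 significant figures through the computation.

f(1.470000) = -1.740765, f(3.280000) = 20.485773 (opposite signs)
step 1: m = 2.375000, f(m) = 4.661013 > 0 → root in [1.470000, 2.375000]
step 2: m = 1.922500, f(m) = 0.748032 > 0 → root in [1.470000, 1.922500]
step 3: m = 1.696250, f(m) = -0.636541 < 0 → root in [1.696250, 1.922500]
Midpoint of [1.696250, 1.922500] = 1.809375

1.8094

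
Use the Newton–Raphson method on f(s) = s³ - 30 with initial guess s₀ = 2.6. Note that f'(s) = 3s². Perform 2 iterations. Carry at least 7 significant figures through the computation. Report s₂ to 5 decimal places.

3.11065

Newton update: s ← s − f(s)/f'(s).
s_0 = 2.600000: f = -12.424000, f' = 20.280000 → s_1 = 2.600000 - (-12.424000)/(20.280000) = 3.212623
s_1 = 3.212623: f = 3.157319, f' = 30.962845 → s_2 = 3.212623 - (3.157319)/(30.962845) = 3.110652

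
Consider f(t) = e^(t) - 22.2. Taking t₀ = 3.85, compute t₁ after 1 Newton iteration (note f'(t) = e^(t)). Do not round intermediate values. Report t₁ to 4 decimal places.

Newton update: t ← t − f(t)/f'(t).
t_0 = 3.850000: f = 24.793063, f' = 46.993063 → t_1 = 3.850000 - (24.793063)/(46.993063) = 3.322410

3.3224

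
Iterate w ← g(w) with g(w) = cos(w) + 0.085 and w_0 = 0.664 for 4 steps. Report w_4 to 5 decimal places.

0.75871

w_1 = g(0.664000) = 0.872533
w_2 = g(0.872533) = 0.727888
w_3 = g(0.727888) = 0.831581
w_4 = g(0.831581) = 0.758708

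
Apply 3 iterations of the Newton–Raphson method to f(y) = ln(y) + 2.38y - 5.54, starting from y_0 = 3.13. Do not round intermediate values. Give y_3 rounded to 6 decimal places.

2.030196

Newton update: y ← y − f(y)/f'(y).
f'(y) = 1/y + 2.38
y_0 = 3.130000: f = 3.050433, f' = 2.699489 → y_1 = 3.130000 - (3.050433)/(2.699489) = 1.999996
y_1 = 1.999996: f = -0.086864, f' = 2.880001 → y_2 = 1.999996 - (-0.086864)/(2.880001) = 2.030157
y_2 = 2.030157: f = -0.000113, f' = 2.872573 → y_3 = 2.030157 - (-0.000113)/(2.872573) = 2.030196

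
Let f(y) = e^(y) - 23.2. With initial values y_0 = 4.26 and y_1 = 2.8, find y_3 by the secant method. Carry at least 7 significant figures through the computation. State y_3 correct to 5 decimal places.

f(y_0) = 47.609983, f(y_1) = -6.755353
y_2 = 2.800000 - (-6.755353)·(2.800000 - 4.260000)/(-6.755353 - (47.609983)) = 2.981417; f(y_2) = -3.484259
y_3 = 2.981417 - (-3.484259)·(2.981417 - 2.800000)/(-3.484259 - (-6.755353)) = 3.174657; f(y_3) = 0.718614

3.17466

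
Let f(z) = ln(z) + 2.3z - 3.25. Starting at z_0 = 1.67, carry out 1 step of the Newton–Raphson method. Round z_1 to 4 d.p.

1.2892

f'(z) = 1/z + 2.3
z_0 = 1.670000: f = 1.103824, f' = 2.898802 → z_1 = 1.670000 - (1.103824)/(2.898802) = 1.289214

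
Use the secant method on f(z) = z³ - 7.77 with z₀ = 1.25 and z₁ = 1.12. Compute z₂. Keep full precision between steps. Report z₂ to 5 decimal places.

Secant update: z_(k+1) = z_k − f(z_k)·(z_k − z_(k-1))/(f(z_k) − f(z_(k-1))).
f(z_0) = -5.816875, f(z_1) = -6.365072
z_2 = 1.120000 - (-6.365072)·(1.120000 - 1.250000)/(-6.365072 - (-5.816875)) = 2.629420; f(z_2) = 10.409408

2.62942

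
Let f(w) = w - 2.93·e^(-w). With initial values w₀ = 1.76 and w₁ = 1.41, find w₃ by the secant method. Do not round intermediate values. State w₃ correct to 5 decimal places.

1.04348

f(w_0) = 1.255909, f(w_1) = 0.694660
w_2 = 1.410000 - (0.694660)·(1.410000 - 1.760000)/(0.694660 - (1.255909)) = 0.976803; f(w_2) = -0.126380
w_3 = 0.976803 - (-0.126380)·(0.976803 - 1.410000)/(-0.126380 - (0.694660)) = 1.043483; f(w_3) = 0.011463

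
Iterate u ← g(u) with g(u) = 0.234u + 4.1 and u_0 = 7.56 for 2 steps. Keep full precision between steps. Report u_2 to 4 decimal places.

u_1 = g(7.560000) = 5.869040
u_2 = g(5.869040) = 5.473355

5.4734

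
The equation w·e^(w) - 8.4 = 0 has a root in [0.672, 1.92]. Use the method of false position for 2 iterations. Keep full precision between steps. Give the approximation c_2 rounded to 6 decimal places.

1.595340

False-position update: c = (a·f(b) − b·f(a))/(f(b) − f(a)); replace the endpoint whose sign matches f(c).
f(0.672000) = -7.084123, f(1.920000) = 4.696240
step 1: c = 1.422485, f(c) = -2.500366 < 0 → new bracket [1.422485, 1.920000]
step 2: c = 1.595340, f(c) = -0.534966 < 0 → new bracket [1.595340, 1.920000]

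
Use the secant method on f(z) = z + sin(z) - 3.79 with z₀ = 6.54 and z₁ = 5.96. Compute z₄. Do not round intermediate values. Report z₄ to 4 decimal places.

4.7939

Secant update: z_(k+1) = z_k − f(z_k)·(z_k − z_(k-1))/(f(z_k) − f(z_(k-1))).
f(z_0) = 3.004001, f(z_1) = 1.852411
z_2 = 5.960000 - (1.852411)·(5.960000 - 6.540000)/(1.852411 - (3.004001)) = 5.027030; f(z_2) = 0.286122
z_3 = 5.027030 - (0.286122)·(5.027030 - 5.960000)/(0.286122 - (1.852411)) = 4.856599; f(z_3) = 0.076980
z_4 = 4.856599 - (0.076980)·(4.856599 - 5.027030)/(0.076980 - (0.286122)) = 4.793869; f(z_4) = 0.007186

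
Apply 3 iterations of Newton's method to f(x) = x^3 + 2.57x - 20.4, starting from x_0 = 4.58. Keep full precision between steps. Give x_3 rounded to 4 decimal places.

2.4309

f'(x) = 3x^2 + 2.57
x_0 = 4.580000: f = 87.442512, f' = 65.499200 → x_1 = 4.580000 - (87.442512)/(65.499200) = 3.244984
x_1 = 3.244984: f = 22.109018, f' = 34.159754 → x_2 = 3.244984 - (22.109018)/(34.159754) = 2.597759
x_2 = 2.597759: f = 3.806840, f' = 22.815061 → x_3 = 2.597759 - (3.806840)/(22.815061) = 2.430903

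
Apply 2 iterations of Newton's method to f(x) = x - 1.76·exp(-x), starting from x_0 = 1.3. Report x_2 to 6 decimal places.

f'(x) = 1 + 1.76·exp(-x)
x_0 = 1.300000: f = 0.820344, f' = 1.479656 → x_1 = 1.300000 - (0.820344)/(1.479656) = 0.745585
x_1 = 0.745585: f = -0.089459, f' = 1.835044 → x_2 = 0.745585 - (-0.089459)/(1.835044) = 0.794335

0.794335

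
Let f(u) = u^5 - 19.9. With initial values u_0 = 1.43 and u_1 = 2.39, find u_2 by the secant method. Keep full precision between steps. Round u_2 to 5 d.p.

1.61560

Secant update: u_(k+1) = u_k − f(u_k)·(u_k − u_(k-1))/(f(u_k) − f(u_(k-1))).
f(u_0) = -13.920289, f(u_1) = 58.081127
u_2 = 2.390000 - (58.081127)·(2.390000 - 1.430000)/(58.081127 - (-13.920289)) = 1.615600; f(u_2) = -8.892987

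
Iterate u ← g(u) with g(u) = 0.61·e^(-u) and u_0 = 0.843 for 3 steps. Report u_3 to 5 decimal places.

u_1 = g(0.843000) = 0.262555
u_2 = g(0.262555) = 0.469141
u_3 = g(0.469141) = 0.381579

0.38158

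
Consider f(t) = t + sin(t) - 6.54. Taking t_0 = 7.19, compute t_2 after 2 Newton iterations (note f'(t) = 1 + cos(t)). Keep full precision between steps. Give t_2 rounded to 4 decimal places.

6.4116

Newton update: t ← t − f(t)/f'(t).
t_0 = 7.190000: f = 1.437545, f' = 1.616257 → t_1 = 7.190000 - (1.437545)/(1.616257) = 6.300572
t_1 = 6.300572: f = -0.222042, f' = 1.999849 → t_2 = 6.300572 - (-0.222042)/(1.999849) = 6.411601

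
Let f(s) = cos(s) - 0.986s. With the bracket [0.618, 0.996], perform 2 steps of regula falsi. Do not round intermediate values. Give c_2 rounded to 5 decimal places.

0.74499

f(0.618000) = 0.205691, f(0.996000) = -0.438392
step 1: c = 0.738716, f(c) = 0.010960 > 0 → new bracket [0.738716, 0.996000]
step 2: c = 0.744991, f(c) = 0.000533 > 0 → new bracket [0.744991, 0.996000]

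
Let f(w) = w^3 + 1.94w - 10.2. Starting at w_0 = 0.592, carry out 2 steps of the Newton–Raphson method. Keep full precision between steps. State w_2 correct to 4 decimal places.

Newton update: w ← w − f(w)/f'(w).
f'(w) = 3w^2 + 1.94
w_0 = 0.592000: f = -8.844045, f' = 2.991392 → w_1 = 0.592000 - (-8.844045)/(2.991392) = 3.548498
w_1 = 3.548498: f = 41.366210, f' = 39.715520 → w_2 = 3.548498 - (41.366210)/(39.715520) = 2.506935

2.5069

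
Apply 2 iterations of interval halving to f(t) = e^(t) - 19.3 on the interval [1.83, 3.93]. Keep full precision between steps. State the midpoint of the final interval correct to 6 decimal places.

3.142500

f(1.830000) = -13.066113, f(3.930000) = 31.606978 (opposite signs)
step 1: m = 2.880000, f(m) = -1.485727 < 0 → root in [2.880000, 3.930000]
step 2: m = 3.405000, f(m) = 10.814296 > 0 → root in [2.880000, 3.405000]
Midpoint of [2.880000, 3.405000] = 3.142500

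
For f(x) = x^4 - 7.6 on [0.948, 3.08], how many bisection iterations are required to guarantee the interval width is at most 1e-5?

18

Initial width b − a = 3.08 − 0.948 = 2.132000.
After n steps the width is (b−a)/2^n; need (b−a)/2^n ≤ 1e-5.
So n ≥ log₂(2.132000/1e-5) = log₂(213200.0000) ≈ 17.7018.
Hence n = 18.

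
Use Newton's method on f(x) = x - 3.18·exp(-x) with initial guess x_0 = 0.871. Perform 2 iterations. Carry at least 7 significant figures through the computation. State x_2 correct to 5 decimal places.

f'(x) = 1 + 3.18·exp(-x)
x_0 = 0.871000: f = -0.459934, f' = 2.330934 → x_1 = 0.871000 - (-0.459934)/(2.330934) = 1.068318
x_1 = 1.068318: f = -0.024286, f' = 2.092604 → x_2 = 1.068318 - (-0.024286)/(2.092604) = 1.079923

1.07992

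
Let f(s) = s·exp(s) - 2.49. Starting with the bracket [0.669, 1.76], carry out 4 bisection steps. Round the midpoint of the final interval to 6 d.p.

f(0.669000) = -1.183922, f(1.760000) = 7.739890 (opposite signs)
step 1: m = 1.214500, f(m) = 1.601176 > 0 → root in [0.669000, 1.214500]
step 2: m = 0.941750, f(m) = -0.074915 < 0 → root in [0.941750, 1.214500]
step 3: m = 1.078125, f(m) = 0.678786 > 0 → root in [0.941750, 1.078125]
step 4: m = 1.009937, f(m) = 0.282712 > 0 → root in [0.941750, 1.009937]
Midpoint of [0.941750, 1.009937] = 0.975844

0.975844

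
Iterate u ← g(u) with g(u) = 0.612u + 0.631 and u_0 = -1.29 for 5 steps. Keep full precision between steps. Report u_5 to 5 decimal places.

u_1 = g(-1.290000) = -0.158480
u_2 = g(-0.158480) = 0.534010
u_3 = g(0.534010) = 0.957814
u_4 = g(0.957814) = 1.217182
u_5 = g(1.217182) = 1.375916

1.37592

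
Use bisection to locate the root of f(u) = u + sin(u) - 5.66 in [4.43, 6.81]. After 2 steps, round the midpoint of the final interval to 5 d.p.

5.91750

f(4.430000) = -2.190392, f(6.810000) = 1.652782 (opposite signs)
step 1: m = 5.620000, f(m) = -0.655630 < 0 → root in [5.620000, 6.810000]
step 2: m = 6.215000, f(m) = 0.486868 > 0 → root in [5.620000, 6.215000]
Midpoint of [5.620000, 6.215000] = 5.917500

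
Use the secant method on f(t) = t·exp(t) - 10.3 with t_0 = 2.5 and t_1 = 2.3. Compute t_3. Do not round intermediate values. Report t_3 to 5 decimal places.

f(t_0) = 20.156235, f(t_1) = 12.640620
t_2 = 2.300000 - (12.640620)·(2.300000 - 2.500000)/(12.640620 - (20.156235)) = 1.963617; f(t_2) = 3.690876
t_3 = 1.963617 - (3.690876)·(1.963617 - 2.300000)/(3.690876 - (12.640620)) = 1.824893; f(t_3) = 1.018223

1.82489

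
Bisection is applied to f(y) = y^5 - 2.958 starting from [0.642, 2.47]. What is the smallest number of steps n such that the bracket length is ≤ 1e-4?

Initial width b − a = 2.47 − 0.642 = 1.828000.
After n steps the width is (b−a)/2^n; need (b−a)/2^n ≤ 1e-4.
So n ≥ log₂(1.828000/1e-4) = log₂(18280.0000) ≈ 14.1580.
Hence n = 15.

15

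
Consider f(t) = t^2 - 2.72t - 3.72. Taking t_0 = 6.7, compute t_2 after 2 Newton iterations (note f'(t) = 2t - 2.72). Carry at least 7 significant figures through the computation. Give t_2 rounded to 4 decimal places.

3.8283

t_0 = 6.700000: f = 22.946000, f' = 10.680000 → t_1 = 6.700000 - (22.946000)/(10.680000) = 4.551498
t_1 = 4.551498: f = 4.616060, f' = 6.382996 → t_2 = 4.551498 - (4.616060)/(6.382996) = 3.828317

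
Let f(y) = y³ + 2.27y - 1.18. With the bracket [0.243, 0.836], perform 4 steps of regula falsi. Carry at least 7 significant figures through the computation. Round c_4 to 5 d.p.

False-position update: c = (a·f(b) − b·f(a))/(f(b) − f(a)); replace the endpoint whose sign matches f(c).
f(0.243000) = -0.614041, f(0.836000) = 1.301997
step 1: c = 0.433041, f(c) = -0.115790 < 0 → new bracket [0.433041, 0.836000]
step 2: c = 0.465951, f(c) = -0.021129 < 0 → new bracket [0.465951, 0.836000]
step 3: c = 0.471860, f(c) = -0.003817 < 0 → new bracket [0.471860, 0.836000]
step 4: c = 0.472925, f(c) = -0.000688 < 0 → new bracket [0.472925, 0.836000]

0.47292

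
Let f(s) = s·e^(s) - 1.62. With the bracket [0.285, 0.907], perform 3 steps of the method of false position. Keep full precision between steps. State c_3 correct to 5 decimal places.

0.75789

f(0.285000) = -1.241018, f(0.907000) = 0.626531
step 1: c = 0.698330, f(c) = -0.216084 < 0 → new bracket [0.698330, 0.907000]
step 2: c = 0.751842, f(c) = -0.025416 < 0 → new bracket [0.751842, 0.907000]
step 3: c = 0.757891, f(c) = -0.002835 < 0 → new bracket [0.757891, 0.907000]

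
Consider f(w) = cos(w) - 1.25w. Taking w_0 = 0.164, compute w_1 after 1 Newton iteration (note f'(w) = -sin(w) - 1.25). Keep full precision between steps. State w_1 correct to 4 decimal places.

w_0 = 0.164000: f = 0.781582, f' = -1.413266 → w_1 = 0.164000 - (0.781582)/(-1.413266) = 0.717033

0.7170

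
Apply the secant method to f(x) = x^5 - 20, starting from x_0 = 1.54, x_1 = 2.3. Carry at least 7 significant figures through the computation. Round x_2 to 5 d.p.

1.69470

Secant update: x_(k+1) = x_k − f(x_k)·(x_k − x_(k-1))/(f(x_k) − f(x_(k-1))).
f(x_0) = -11.338291, f(x_1) = 44.363430
x_2 = 2.300000 - (44.363430)·(2.300000 - 1.540000)/(44.363430 - (-11.338291)) = 1.694701; f(x_2) = -6.021352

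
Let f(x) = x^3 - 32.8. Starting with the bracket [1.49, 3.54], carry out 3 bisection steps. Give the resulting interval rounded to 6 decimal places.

[3.027500, 3.283750]

f(1.490000) = -29.492051, f(3.540000) = 11.561864 (opposite signs)
step 1: m = 2.515000, f(m) = -16.892059 < 0 → root in [2.515000, 3.540000]
step 2: m = 3.027500, f(m) = -5.050673 < 0 → root in [3.027500, 3.540000]
step 3: m = 3.283750, f(m) = 2.608722 > 0 → root in [3.027500, 3.283750]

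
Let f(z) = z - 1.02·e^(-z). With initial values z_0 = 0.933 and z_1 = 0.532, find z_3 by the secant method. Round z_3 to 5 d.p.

f(z_0) = 0.531761, f(z_1) = -0.067178
z_2 = 0.532000 - (-0.067178)·(0.532000 - 0.933000)/(-0.067178 - (0.531761)) = 0.576977; f(z_2) = 0.004151
z_3 = 0.576977 - (0.004151)·(0.576977 - 0.532000)/(0.004151 - (-0.067178)) = 0.574359; f(z_3) = 0.000032

0.57436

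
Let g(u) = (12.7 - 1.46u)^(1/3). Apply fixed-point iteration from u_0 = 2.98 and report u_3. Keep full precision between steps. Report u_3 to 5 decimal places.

u_1 = g(2.980000) = 2.028687
u_2 = g(2.028687) = 2.135461
u_3 = g(2.135461) = 2.124005

2.12400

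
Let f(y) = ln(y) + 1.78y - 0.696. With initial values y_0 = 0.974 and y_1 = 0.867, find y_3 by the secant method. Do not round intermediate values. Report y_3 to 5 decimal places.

0.64235

Secant update: y_(k+1) = y_k − f(y_k)·(y_k − y_(k-1))/(f(y_k) − f(y_(k-1))).
f(y_0) = 1.011376, f(y_1) = 0.704544
y_2 = 0.867000 - (0.704544)·(0.867000 - 0.974000)/(0.704544 - (1.011376)) = 0.621308; f(y_2) = -0.065999
y_3 = 0.621308 - (-0.065999)·(0.621308 - 0.867000)/(-0.065999 - (0.704544)) = 0.642352; f(y_3) = 0.004769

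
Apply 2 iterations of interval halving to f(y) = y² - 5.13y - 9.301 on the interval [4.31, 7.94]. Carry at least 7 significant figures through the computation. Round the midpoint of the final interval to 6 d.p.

6.578750

f(4.310000) = -12.835200, f(7.940000) = 13.010400 (opposite signs)
step 1: m = 6.125000, f(m) = -3.206625 < 0 → root in [6.125000, 7.940000]
step 2: m = 7.032500, f(m) = 4.078331 > 0 → root in [6.125000, 7.032500]
Midpoint of [6.125000, 7.032500] = 6.578750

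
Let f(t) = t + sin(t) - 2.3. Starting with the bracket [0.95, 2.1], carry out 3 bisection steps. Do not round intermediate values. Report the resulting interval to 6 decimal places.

[1.237500, 1.381250]

f(0.950000) = -0.536584, f(2.100000) = 0.663209 (opposite signs)
step 1: m = 1.525000, f(m) = 0.223952 > 0 → root in [0.950000, 1.525000]
step 2: m = 1.237500, f(m) = -0.117531 < 0 → root in [1.237500, 1.525000]
step 3: m = 1.381250, f(m) = 0.063340 > 0 → root in [1.237500, 1.381250]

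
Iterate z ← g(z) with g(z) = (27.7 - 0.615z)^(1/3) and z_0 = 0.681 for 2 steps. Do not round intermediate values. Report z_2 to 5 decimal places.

2.95674

z_1 = g(0.681000) = 3.010378
z_2 = g(3.010378) = 2.956735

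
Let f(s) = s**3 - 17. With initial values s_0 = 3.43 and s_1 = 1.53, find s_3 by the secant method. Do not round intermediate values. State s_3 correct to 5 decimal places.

2.78573

f(s_0) = 23.353607, f(s_1) = -13.418423
s_2 = 1.530000 - (-13.418423)·(1.530000 - 3.430000)/(-13.418423 - (23.353607)) = 2.223326; f(s_2) = -6.009703
s_3 = 2.223326 - (-6.009703)·(2.223326 - 1.530000)/(-6.009703 - (-13.418423)) = 2.785729; f(s_3) = 4.618044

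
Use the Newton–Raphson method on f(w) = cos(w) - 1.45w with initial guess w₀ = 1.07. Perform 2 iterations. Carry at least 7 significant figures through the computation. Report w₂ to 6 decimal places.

Newton update: w ← w − f(w)/f'(w).
f'(w) = -sin(w) - 1.45
w_0 = 1.070000: f = -1.071376, f' = -2.327201 → w_1 = 1.070000 - (-1.071376)/(-2.327201) = 0.609629
w_1 = 0.609629: f = -0.064101, f' = -2.022563 → w_2 = 0.609629 - (-0.064101)/(-2.022563) = 0.577936

0.577936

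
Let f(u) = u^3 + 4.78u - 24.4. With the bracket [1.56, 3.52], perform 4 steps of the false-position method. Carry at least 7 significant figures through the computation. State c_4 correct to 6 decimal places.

2.350323

False-position update: c = (a·f(b) − b·f(a))/(f(b) − f(a)); replace the endpoint whose sign matches f(c).
f(1.560000) = -13.146784, f(3.520000) = 36.039808
step 1: c = 2.083876, f(c) = -5.389752 < 0 → new bracket [2.083876, 3.520000]
step 2: c = 2.270708, f(c) = -1.837985 < 0 → new bracket [2.270708, 3.520000]
step 3: c = 2.331329, f(c) = -0.585259 < 0 → new bracket [2.331329, 3.520000]
step 4: c = 2.350323, f(c) = -0.182221 < 0 → new bracket [2.350323, 3.520000]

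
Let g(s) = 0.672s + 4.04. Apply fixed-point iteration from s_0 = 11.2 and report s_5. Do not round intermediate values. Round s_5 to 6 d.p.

s_1 = g(11.200000) = 11.566400
s_2 = g(11.566400) = 11.812621
s_3 = g(11.812621) = 11.978081
s_4 = g(11.978081) = 12.089271
s_5 = g(12.089271) = 12.163990

12.163990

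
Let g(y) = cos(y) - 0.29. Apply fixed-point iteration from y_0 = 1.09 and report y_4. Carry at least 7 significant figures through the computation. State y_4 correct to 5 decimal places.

y_1 = g(1.090000) = 0.172485
y_2 = g(0.172485) = 0.695161
y_3 = g(0.695161) = 0.477950
y_4 = g(0.477950) = 0.597940

0.59794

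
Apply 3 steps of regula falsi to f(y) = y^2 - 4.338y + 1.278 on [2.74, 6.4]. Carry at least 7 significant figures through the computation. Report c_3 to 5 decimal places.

3.90647

False-position update: c = (a·f(b) − b·f(a))/(f(b) − f(a)); replace the endpoint whose sign matches f(c).
f(2.740000) = -3.100520, f(6.400000) = 14.474800
step 1: c = 3.385673, f(c) = -1.946269 < 0 → new bracket [3.385673, 6.400000]
step 2: c = 3.742939, f(c) = -0.949278 < 0 → new bracket [3.742939, 6.400000]
step 3: c = 3.906468, f(c) = -0.407766 < 0 → new bracket [3.906468, 6.400000]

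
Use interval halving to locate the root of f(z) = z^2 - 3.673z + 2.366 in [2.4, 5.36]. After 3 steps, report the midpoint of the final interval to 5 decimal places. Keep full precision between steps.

f(2.400000) = -0.689200, f(5.360000) = 11.408320 (opposite signs)
step 1: m = 3.880000, f(m) = 3.169160 > 0 → root in [2.400000, 3.880000]
step 2: m = 3.140000, f(m) = 0.692380 > 0 → root in [2.400000, 3.140000]
step 3: m = 2.770000, f(m) = -0.135310 < 0 → root in [2.770000, 3.140000]
Midpoint of [2.770000, 3.140000] = 2.955000

2.95500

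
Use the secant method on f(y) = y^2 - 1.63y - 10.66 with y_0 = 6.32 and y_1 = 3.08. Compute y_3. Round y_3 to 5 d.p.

Secant update: y_(k+1) = y_k − f(y_k)·(y_k − y_(k-1))/(f(y_k) − f(y_(k-1))).
f(y_0) = 18.980800, f(y_1) = -6.194000
y_2 = 3.080000 - (-6.194000)·(3.080000 - 6.320000)/(-6.194000 - (18.980800)) = 3.877169; f(y_2) = -1.947348
y_3 = 3.877169 - (-1.947348)·(3.877169 - 3.080000)/(-1.947348 - (-6.194000)) = 4.242719; f(y_3) = 0.425032

4.24272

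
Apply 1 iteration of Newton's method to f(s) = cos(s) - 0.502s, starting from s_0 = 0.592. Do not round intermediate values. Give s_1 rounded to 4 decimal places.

1.0945

f'(s) = -sin(s) - 0.502
s_0 = 0.592000: f = 0.532642, f' = -1.060022 → s_1 = 0.592000 - (0.532642)/(-1.060022) = 1.094482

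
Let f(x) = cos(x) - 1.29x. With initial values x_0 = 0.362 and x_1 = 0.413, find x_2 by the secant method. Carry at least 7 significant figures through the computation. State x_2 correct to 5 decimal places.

0.64273

f(x_0) = 0.468210, f(x_1) = 0.383151
x_2 = 0.413000 - (0.383151)·(0.413000 - 0.362000)/(0.383151 - (0.468210)) = 0.642730; f(x_2) = -0.028659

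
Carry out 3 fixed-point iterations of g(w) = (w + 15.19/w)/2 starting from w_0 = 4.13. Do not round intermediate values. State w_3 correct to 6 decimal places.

3.897435

w_1 = g(4.130000) = 3.903983
w_2 = g(3.903983) = 3.897441
w_3 = g(3.897441) = 3.897435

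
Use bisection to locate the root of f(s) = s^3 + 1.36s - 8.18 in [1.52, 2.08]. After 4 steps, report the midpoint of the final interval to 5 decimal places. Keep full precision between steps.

1.78250

f(1.520000) = -2.600992, f(2.080000) = 3.647712 (opposite signs)
step 1: m = 1.800000, f(m) = 0.100000 > 0 → root in [1.520000, 1.800000]
step 2: m = 1.660000, f(m) = -1.348104 < 0 → root in [1.660000, 1.800000]
step 3: m = 1.730000, f(m) = -0.649483 < 0 → root in [1.730000, 1.800000]
step 4: m = 1.765000, f(m) = -0.281228 < 0 → root in [1.765000, 1.800000]
Midpoint of [1.765000, 1.800000] = 1.782500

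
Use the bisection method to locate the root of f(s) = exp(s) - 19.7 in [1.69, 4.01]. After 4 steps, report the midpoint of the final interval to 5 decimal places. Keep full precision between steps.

2.92250

f(1.690000) = -14.280519, f(4.010000) = 35.446871 (opposite signs)
step 1: m = 2.850000, f(m) = -2.412218 < 0 → root in [2.850000, 4.010000]
step 2: m = 3.430000, f(m) = 11.176643 > 0 → root in [2.850000, 3.430000]
step 3: m = 3.140000, f(m) = 3.403867 > 0 → root in [2.850000, 3.140000]
step 4: m = 2.995000, f(m) = 0.285360 > 0 → root in [2.850000, 2.995000]
Midpoint of [2.850000, 2.995000] = 2.922500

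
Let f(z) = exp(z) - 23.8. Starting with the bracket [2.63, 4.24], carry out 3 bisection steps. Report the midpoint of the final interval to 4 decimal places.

f(2.630000) = -9.926230, f(4.240000) = 45.607852 (opposite signs)
step 1: m = 3.435000, f(m) = 7.231413 > 0 → root in [2.630000, 3.435000]
step 2: m = 3.032500, f(m) = -3.050960 < 0 → root in [3.032500, 3.435000]
step 3: m = 3.233750, f(m) = 1.574634 > 0 → root in [3.032500, 3.233750]
Midpoint of [3.032500, 3.233750] = 3.133125

3.1331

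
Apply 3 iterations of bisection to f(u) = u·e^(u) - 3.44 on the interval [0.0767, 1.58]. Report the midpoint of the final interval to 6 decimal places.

f(0.076700) = -3.357186, f(1.580000) = 4.230830 (opposite signs)
step 1: m = 0.828350, f(m) = -1.543461 < 0 → root in [0.828350, 1.580000]
step 2: m = 1.204175, f(m) = 0.574728 > 0 → root in [0.828350, 1.204175]
step 3: m = 1.016263, f(m) = -0.632220 < 0 → root in [1.016263, 1.204175]
Midpoint of [1.016263, 1.204175] = 1.110219

1.110219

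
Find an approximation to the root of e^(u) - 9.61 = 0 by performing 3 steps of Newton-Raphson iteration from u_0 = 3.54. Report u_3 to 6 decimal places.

2.270839

f'(u) = e^(u)
u_0 = 3.540000: f = 24.856919, f' = 34.466919 → u_1 = 3.540000 - (24.856919)/(34.466919) = 2.818818
u_1 = 2.818818: f = 7.147033, f' = 16.757033 → u_2 = 2.818818 - (7.147033)/(16.757033) = 2.392309
u_2 = 2.392309: f = 1.328718, f' = 10.938718 → u_3 = 2.392309 - (1.328718)/(10.938718) = 2.270839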